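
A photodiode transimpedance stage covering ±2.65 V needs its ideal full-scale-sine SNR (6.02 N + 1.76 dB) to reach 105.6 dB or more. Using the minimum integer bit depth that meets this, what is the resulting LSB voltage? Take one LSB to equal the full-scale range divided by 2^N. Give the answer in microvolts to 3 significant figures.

20.2 µV

Range = 2.65 − (-2.65) = 5.3 V.
N ≥ (105.6 − 1.76)/6.02 = 17.249 → N_min = 18.
Step size = 5.3/262144 V = 20.2 µV.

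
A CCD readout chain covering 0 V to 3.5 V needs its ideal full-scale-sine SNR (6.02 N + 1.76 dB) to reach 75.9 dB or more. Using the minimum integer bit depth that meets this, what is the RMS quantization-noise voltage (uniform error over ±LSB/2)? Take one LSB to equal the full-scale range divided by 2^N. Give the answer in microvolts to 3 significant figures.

V_FS = 3.5 V.
6.02 N + 1.76 ≥ 75.9 gives N ≥ 12.316, so the minimum integer is 13.
Step size = 3.5/8192 V = 427.25 µV.
σ_q = LSB/√12 = 427.25 µV/3.4641 = 123 µV.

123 µV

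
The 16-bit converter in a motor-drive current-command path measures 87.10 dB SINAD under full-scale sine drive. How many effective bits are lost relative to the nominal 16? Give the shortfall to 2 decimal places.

1.82 bits

ENOB = (SINAD − 1.76)/6.02 = (87.10 − 1.76)/6.02 = 14.1761 bits.
Shortfall = 16 − 14.1761 = 1.8239 bits.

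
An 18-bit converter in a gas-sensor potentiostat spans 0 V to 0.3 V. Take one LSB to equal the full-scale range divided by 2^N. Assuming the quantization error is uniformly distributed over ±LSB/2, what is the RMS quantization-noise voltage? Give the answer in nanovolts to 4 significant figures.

330.4 nV

Full-scale range = 0.3 V.
LSB = 0.3 V ÷ 2^18 = 0.3/262144 V = 1.14441 µV.
σ_q = LSB/√12 = 1.14441 µV/3.4641 = 330.4 nV.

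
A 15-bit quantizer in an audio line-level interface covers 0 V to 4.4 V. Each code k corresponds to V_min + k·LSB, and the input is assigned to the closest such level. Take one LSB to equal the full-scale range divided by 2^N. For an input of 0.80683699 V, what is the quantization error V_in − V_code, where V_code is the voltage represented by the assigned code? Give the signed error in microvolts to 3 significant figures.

−35.6 µV

Span = 4.4 V. LSB = 4.4 V / 2^15 ≈ 134.3 µV.
Position in LSBs: (0.80683699 − (0)) × 32768/4.4 = 6008.7351; rounding gives k = 6009.
Reconstructed level: 0 + 6009 × 4.4/32768 V = 0.80687255859 V.
Error = V_in − V_code = 0.80683699 − (0.80687255859) = −35.6 µV.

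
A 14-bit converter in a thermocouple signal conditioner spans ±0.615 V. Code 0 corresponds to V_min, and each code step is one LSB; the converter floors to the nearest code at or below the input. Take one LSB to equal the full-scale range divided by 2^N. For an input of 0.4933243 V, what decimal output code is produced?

14763

Range = 0.615 − (-0.615) = 1.23 V. LSB = 1.23 V / 2^14 ≈ 75.07 µV.
code = ⌊(V_in − V_min)/LSB⌋ = ⌊(V_in − V_min) × 2^14 / range⌋
     = ⌊(0.4933243 − (-0.615)) × 16384 / 1.23⌋ = ⌊1.1083243 × 16384/1.23⌋
     = ⌊14763.240⌋ = 14763.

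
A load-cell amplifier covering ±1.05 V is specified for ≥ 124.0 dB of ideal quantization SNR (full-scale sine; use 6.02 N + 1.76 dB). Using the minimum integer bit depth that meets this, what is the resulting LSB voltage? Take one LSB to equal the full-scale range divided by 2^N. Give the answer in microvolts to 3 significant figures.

1.00 µV

The full-scale span is 1.05 − (-1.05) = 2.1 V.
Required N = ⌈(124.0 − 1.76)/6.02⌉ = ⌈20.306⌉ = 21.
One LSB is 2.1 V / 2097152 = 1.00 µV.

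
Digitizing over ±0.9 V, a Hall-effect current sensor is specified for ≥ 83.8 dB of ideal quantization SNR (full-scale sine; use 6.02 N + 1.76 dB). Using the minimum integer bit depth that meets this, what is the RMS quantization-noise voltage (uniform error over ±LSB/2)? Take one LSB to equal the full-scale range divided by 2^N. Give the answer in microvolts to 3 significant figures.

31.7 µV

Full-scale range = 0.9 V − (-0.9 V) = 1.8 V.
6.02 N + 1.76 ≥ 83.8 gives N ≥ 13.628, so the minimum integer is 14.
Step size = 1.8/16384 V = 109.86 µV.
V_rms = LSB/√12 = 31.7 µV.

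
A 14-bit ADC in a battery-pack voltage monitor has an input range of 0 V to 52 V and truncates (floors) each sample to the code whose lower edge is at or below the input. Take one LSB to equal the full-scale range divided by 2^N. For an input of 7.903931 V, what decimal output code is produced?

2490

Span = 52 V. LSB = 52 V / 2^14 ≈ 3.174 mV.
(V_in − V_min) × 2^14/range = (7.903931 − (0)) × 16384/52 = 2490.346.
Floor → code = 2490.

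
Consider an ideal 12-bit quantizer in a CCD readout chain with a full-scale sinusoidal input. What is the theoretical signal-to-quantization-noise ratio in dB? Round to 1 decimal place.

SNR = 6.02·12 + 1.76 = 74.00 dB.

74.0 dB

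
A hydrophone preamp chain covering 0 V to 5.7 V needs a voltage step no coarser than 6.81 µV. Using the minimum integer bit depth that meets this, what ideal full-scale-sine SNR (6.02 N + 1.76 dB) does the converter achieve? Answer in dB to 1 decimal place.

V_FS = 5.7 V.
Need 2^N ≥ 5.7 V / 6.81 µV = 837000 → N_min = 20.
Ideal SNR at N = 20: 6.02·20 + 1.76 = 122.2 dB.

122.2 dB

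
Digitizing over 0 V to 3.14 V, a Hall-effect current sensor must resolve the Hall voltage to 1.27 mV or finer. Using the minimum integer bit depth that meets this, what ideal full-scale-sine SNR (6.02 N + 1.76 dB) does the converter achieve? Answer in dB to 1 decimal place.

Range is 3.14 V.
Levels needed ≥ 3.14/1.27 mV = 2472. 2^12 = 4096 suffices, so N_min = 12.
6.02(12) + 1.76 = 74.00 dB.

74.0 dB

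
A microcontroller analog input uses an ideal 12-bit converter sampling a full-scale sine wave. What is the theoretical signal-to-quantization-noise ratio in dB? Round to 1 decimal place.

Ideal quantization SNR: 6.02 × 12 + 1.76 dB = 74.0 dB.

74.0 dB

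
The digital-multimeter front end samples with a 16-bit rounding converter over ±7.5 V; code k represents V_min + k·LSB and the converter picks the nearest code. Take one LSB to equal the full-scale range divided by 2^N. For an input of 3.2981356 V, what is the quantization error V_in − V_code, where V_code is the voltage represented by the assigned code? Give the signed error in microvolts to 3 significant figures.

−51.7 µV

The full-scale span is 7.5 − (-7.5) = 15 V. LSB = 15 V / 2^16 ≈ 228.9 µV.
(V_in − V_min)/LSB = (3.2981356 − (-7.5)) × 65536/15 = 47177.7743 → nearest code k = 47178.
V_code = V_min + k × range/2^16 = -7.5 + 47178 × 15/65536 = 3.2981872559 V.
V_in − V_code = 3.2981356 − (3.2981872559) = −51.7 µV.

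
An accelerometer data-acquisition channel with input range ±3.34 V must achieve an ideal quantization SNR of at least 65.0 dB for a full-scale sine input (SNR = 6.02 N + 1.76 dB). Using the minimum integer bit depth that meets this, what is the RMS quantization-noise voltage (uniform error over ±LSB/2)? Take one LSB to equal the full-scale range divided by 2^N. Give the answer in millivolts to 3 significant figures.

The full-scale span is 3.34 − (-3.34) = 6.68 V.
Required N = ⌈(65.0 − 1.76)/6.02⌉ = ⌈10.505⌉ = 11.
LSB = 6.68 V ÷ 2^11 = 6.68/2048 V = 3.2617 mV.
σ_q = LSB/√12 = 3.2617 mV/3.4641 = 0.942 mV.

0.942 mV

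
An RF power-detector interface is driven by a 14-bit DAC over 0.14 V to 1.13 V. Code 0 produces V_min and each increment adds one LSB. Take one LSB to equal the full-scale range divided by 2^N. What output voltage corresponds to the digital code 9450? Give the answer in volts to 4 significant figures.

The full-scale span is 1.13 − (0.14) = 0.99 V. LSB = 0.99 V / 2^14.
V_out = 0.14 + 9450 × (0.99/16384) V
      = 0.14 V + 0.571014 V = 0.711014 V.

0.7110 V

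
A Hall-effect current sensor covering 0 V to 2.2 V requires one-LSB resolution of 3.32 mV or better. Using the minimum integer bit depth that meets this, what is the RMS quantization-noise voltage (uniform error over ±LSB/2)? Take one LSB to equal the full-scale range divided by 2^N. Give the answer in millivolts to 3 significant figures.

0.620 mV

Span = 2.2 V.
Need 2^N ≥ 2.2 V / 3.32 mV = 662.7 → N_min = 10.
One LSB is 2.2 V / 1024 = 2.1484 mV.
RMS noise = LSB/√12 = 0.620 mV.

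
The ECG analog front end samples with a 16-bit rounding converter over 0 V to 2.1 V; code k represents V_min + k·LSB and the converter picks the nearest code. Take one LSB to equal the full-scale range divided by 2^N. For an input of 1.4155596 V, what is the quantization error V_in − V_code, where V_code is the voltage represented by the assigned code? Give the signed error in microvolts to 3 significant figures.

+7.84 µV

Full-scale range = 2.1 V. LSB = 2.1 V / 2^16 ≈ 32.04 µV.
(1.4155596 − (0)) / LSB = 1.4155596 × 65536/2.1 = 44176.2447. Nearest integer: k = 44176.
Reconstructed level: 0 + 44176 × 2.1/65536 V = 1.4155517578 V.
V_in − V_code = 1.4155596 − (1.4155517578) = +7.84 µV.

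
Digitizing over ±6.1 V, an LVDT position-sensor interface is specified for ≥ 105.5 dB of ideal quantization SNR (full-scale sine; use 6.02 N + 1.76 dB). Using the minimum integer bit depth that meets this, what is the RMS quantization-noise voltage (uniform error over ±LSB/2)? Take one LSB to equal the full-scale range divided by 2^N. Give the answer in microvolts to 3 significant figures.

Span: 6.1 V − (-6.1 V) = 12.2 V.
Required N = ⌈(105.5 − 1.76)/6.02⌉ = ⌈17.233⌉ = 18.
One LSB is 12.2 V / 262144 = 46.539 µV.
RMS noise = LSB/√12 = 13.4 µV.

13.4 µV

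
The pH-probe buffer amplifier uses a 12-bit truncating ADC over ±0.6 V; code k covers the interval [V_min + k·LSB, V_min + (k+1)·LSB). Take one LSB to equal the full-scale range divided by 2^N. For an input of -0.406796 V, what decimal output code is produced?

659

Full-scale range = 0.6 V − (-0.6 V) = 1.2 V. LSB = 1.2 V / 2^12 ≈ 293.0 µV.
code = ⌊(V_in − V_min)/LSB⌋ = ⌊(V_in − V_min) × 2^12 / range⌋
     = ⌊(-0.406796 − (-0.6)) × 4096 / 1.2⌋ = ⌊0.193204 × 4096/1.2⌋
     = ⌊659.470⌋ = 659.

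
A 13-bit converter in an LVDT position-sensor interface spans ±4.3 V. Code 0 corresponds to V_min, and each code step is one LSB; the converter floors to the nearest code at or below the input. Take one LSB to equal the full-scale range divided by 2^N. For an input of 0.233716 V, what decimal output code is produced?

4318

Full-scale range = 4.3 V − (-4.3 V) = 8.6 V. LSB = 8.6 V / 2^13 ≈ 1.050 mV.
code = ⌊(V_in − V_min)/LSB⌋ = ⌊(V_in − V_min) × 2^13 / range⌋
     = ⌊(0.233716 − (-4.3)) × 8192 / 8.6⌋ = ⌊4.533716 × 8192/8.6⌋
     = ⌊4318.628⌋ = 4318.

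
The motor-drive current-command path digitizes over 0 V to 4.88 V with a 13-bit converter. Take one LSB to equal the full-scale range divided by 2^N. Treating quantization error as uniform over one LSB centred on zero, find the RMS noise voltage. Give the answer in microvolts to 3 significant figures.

Range is 4.88 V.
One LSB is 4.88 V / 8192 = 0.59570 mV.
For a uniform distribution on [−LSB/2, +LSB/2], V_rms = LSB/√12 = 0.59570 mV/3.4641 = 172 µV.

172 µV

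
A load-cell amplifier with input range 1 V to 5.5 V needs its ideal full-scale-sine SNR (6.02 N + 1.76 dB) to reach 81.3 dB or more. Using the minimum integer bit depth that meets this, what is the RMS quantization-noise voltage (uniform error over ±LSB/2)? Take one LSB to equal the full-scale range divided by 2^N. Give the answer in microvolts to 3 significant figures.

79.3 µV

Span: 5.5 V − (1 V) = 4.5 V.
Required N = ⌈(81.3 − 1.76)/6.02⌉ = ⌈13.213⌉ = 14.
LSB = 4.5 V ÷ 2^14 = 4.5/16384 V = 274.66 µV.
RMS noise = LSB/√12 = 79.3 µV.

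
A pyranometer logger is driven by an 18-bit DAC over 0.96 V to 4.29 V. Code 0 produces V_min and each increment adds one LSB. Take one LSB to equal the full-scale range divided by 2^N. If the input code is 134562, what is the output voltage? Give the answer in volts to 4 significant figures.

The full-scale span is 4.29 − (0.96) = 3.33 V. LSB = 3.33 V / 2^18.
V_out = V_min + code × LSB = 0.96 V + 134562 × 3.33 V / 262144
      = 0.96 V + 1.70933 V = 2.66933 V.

2.669 V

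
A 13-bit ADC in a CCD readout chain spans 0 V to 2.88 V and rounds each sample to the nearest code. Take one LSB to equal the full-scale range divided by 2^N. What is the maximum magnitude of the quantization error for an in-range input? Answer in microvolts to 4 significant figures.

Range is 2.88 V.
LSB = 2.88 V / 2^13 = 351.563 µV.
Worst-case error for round-to-nearest is half an LSB: 175.8 µV.

175.8 µV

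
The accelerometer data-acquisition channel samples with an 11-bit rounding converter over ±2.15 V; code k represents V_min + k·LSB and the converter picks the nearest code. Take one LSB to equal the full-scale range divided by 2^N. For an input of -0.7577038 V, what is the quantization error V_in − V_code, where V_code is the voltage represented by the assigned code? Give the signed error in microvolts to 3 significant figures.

+255 µV

Full-scale range = 2.15 V − (-2.15 V) = 4.3 V. LSB = 4.3 V / 2^11 ≈ 2.100 mV.
Position in LSBs: (-0.7577038 − (-2.15)) × 2048/4.3 = 663.1215; rounding gives k = 663.
Reconstructed level: -2.15 + 663 × 4.3/2048 V = -0.7579589844 V.
Error = V_in − V_code = -0.7577038 − (-0.7579589844) = +255 µV.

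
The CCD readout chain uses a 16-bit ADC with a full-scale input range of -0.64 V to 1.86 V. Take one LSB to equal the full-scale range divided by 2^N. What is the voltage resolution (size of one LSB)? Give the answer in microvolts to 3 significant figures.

38.1 µV

Range = 1.86 − (-0.64) = 2.5 V.
Number of codes = 2^16 = 65536.
LSB = 2.5 V / 2^16 = 38.1 µV.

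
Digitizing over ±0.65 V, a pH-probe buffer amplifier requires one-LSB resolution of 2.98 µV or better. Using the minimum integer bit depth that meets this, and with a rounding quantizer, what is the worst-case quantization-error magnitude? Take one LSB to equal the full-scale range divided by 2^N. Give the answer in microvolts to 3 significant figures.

Range = 0.65 − (-0.65) = 1.3 V.
Levels needed ≥ 1.3/2.98 µV = 436200. 2^19 = 524288 suffices, so N_min = 19.
Step size = 1.3/524288 V = 2.4796 µV.
Half an LSB is 1.24 µV.

1.24 µV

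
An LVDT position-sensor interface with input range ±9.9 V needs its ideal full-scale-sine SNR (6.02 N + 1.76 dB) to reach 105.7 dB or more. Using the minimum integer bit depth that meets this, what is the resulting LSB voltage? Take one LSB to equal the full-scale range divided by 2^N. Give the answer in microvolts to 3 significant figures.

The full-scale span is 9.9 − (-9.9) = 19.8 V.
Solving 6.02 N ≥ 105.7 − 1.76: N ≥ 17.266. Round up → N = 18.
Step size = 19.8/262144 V = 75.5 µV.

75.5 µV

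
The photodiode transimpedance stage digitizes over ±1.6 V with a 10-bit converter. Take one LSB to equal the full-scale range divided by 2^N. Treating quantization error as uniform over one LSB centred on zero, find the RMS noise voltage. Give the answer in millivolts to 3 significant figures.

Range = 1.6 − (-1.6) = 3.2 V.
Step size = 3.2/1024 V = 3.1250 mV.
For a uniform distribution on [−LSB/2, +LSB/2], V_rms = LSB/√12 = 3.1250 mV/3.4641 = 0.902 mV.

0.902 mV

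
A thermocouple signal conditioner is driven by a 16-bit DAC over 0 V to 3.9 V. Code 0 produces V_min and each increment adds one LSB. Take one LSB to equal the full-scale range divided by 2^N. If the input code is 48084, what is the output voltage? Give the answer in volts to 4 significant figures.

2.861 V

Range is 3.9 V. LSB = 3.9 V / 2^16.
V_out = V_min + code × LSB = 0 V + 48084 × 3.9 V / 65536
      = 0 + 2.86144 = 2.86144 V.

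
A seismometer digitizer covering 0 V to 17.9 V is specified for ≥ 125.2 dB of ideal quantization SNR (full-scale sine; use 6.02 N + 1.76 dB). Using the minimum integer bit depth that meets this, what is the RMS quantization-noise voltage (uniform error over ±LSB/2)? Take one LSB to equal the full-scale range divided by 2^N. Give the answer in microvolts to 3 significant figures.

2.46 µV

Full-scale range = 17.9 V.
Solving 6.02 N ≥ 125.2 − 1.76: N ≥ 20.505. Round up → N = 21.
Step size = 17.9/2097152 V = 8.5354 µV.
RMS noise = LSB/√12 = 2.46 µV.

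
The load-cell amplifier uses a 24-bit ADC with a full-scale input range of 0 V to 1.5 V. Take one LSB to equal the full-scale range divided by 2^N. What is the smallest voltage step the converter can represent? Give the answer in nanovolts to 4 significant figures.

89.41 nV

V_FS = 1.5 V.
Number of codes = 2^24 = 16777216.
One LSB is 1.5 V / 16777216 = 89.41 nV.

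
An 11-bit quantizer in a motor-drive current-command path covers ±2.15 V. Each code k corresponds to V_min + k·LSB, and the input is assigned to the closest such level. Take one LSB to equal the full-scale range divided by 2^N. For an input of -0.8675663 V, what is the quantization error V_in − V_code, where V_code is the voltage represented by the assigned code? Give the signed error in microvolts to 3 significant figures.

Span: 2.15 V − (-2.15 V) = 4.3 V. LSB = 4.3 V / 2^11 ≈ 2.100 mV.
(-0.8675663 − (-2.15)) / LSB = 1.2824337 × 2048/4.3 = 610.7963. Nearest integer: k = 611.
V_code = -2.15 + (611/2048) × 4.3 = -0.8671386719 V.
e = -0.8675663 − (-0.8671386719) = −428 µV.

−428 µV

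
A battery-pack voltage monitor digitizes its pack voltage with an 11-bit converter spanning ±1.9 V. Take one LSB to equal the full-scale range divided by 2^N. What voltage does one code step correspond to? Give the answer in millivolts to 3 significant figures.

Full-scale range = 1.9 V − (-1.9 V) = 3.8 V.
There are 2^11 = 2048 steps.
LSB = 3.8 V ÷ 2^11 = 3.8/2048 V = 1.86 mV.

1.86 mV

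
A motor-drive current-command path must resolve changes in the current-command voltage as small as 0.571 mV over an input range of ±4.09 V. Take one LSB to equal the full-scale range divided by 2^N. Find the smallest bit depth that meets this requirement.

14 bits

Range = 4.09 − (-4.09) = 8.18 V.
Levels needed ≥ 8.18/0.571 mV = 14330. 2^14 = 16384 suffices, so N_min = 14.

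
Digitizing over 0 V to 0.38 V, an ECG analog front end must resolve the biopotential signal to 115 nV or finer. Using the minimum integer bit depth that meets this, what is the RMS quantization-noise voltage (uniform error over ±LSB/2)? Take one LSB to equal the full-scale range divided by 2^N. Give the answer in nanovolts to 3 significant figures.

V_FS = 0.38 V.
0.38 V / 115 nV = 3.304e6. Since 2^21 = 2097152 and 2^22 = 4194304, N = 22.
Step size = 0.38/4194304 V = 90.599 nV.
RMS noise = LSB/√12 = 26.2 nV.

26.2 nV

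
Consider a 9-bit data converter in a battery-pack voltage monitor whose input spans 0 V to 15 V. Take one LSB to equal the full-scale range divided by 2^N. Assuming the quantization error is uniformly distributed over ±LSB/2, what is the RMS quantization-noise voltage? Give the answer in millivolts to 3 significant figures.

8.46 mV

V_FS = 15 V.
One LSB is 15 V / 512 = 29.297 mV.
V_rms = LSB/√12 = 29.297 mV / √12 = 8.46 mV.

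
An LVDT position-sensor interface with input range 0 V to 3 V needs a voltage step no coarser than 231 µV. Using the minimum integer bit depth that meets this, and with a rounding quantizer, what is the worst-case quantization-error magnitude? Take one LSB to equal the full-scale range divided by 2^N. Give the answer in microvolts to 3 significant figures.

91.6 µV

Span = 3 V.
3 V / 231 µV = 12990. Since 2^13 = 8192 and 2^14 = 16384, N = 14.
Step size = 3/16384 V = 183.11 µV.
Max error for round-to-nearest is LSB/2 = 91.6 µV.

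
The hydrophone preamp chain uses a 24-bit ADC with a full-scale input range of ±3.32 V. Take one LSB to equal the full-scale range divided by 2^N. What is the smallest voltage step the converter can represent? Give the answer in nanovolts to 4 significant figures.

Full-scale range = 3.32 V − (-3.32 V) = 6.64 V.
There are 2^24 = 16777216 steps.
Step size = 6.64/16777216 V = 395.8 nV.

395.8 nV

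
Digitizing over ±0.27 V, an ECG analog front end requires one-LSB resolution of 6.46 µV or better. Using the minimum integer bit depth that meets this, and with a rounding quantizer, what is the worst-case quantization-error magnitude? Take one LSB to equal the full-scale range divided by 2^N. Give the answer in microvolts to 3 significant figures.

Span: 0.27 V − (-0.27 V) = 0.54 V.
Need 2^N ≥ 0.54 V / 6.46 µV = 83590 → N_min = 17.
Step size = 0.54/131072 V = 4.1199 µV.
Max error for round-to-nearest is LSB/2 = 2.06 µV.

2.06 µV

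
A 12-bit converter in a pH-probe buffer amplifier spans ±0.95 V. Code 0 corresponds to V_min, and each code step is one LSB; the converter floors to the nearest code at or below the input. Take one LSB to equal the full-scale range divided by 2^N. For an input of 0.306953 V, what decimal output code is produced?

The full-scale span is 0.95 − (-0.95) = 1.9 V. LSB = 1.9 V / 2^12 ≈ 463.9 µV.
V_in − V_min = 0.306953 − (-0.95) = 1.256953 V.
Divide by LSB: 1.256953 × 4096/1.9 = 2709.7260.
Truncating gives code 2709.

2709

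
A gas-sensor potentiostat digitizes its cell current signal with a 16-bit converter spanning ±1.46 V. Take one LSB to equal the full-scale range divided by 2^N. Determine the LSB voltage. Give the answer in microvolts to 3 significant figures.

44.6 µV

Full-scale range = 1.46 V − (-1.46 V) = 2.92 V.
There are 2^16 = 65536 steps.
LSB = 2.92 V / 2^16 = 44.6 µV.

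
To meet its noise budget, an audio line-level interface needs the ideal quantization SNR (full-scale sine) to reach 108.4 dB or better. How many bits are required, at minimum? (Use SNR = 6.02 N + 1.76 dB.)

6.02 N + 1.76 ≥ 108.4 gives N ≥ 17.714, so the minimum integer is 18.

18 bits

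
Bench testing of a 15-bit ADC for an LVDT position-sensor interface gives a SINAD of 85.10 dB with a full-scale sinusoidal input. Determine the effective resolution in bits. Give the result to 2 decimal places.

ENOB = (85.10 − 1.76)/6.02 = 13.8439 bits.

13.84 bits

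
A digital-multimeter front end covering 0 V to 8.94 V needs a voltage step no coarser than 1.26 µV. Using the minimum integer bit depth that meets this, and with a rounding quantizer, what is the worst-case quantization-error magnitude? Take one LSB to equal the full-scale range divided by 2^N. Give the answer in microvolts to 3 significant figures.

Full-scale range = 8.94 V.
Required number of levels: 8.94/1.26 µV = 7.0952e6; smallest N with 2^N ≥ that is 23.
LSB = 8.94 V ÷ 2^23 = 8.94/8388608 V = 1.0657 µV.
Max error for round-to-nearest is LSB/2 = 0.533 µV.

0.533 µV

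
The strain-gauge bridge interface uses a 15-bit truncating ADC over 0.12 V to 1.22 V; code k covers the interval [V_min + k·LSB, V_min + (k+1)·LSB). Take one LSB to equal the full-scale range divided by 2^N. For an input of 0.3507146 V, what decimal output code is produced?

Full-scale range = 1.22 V − (0.12 V) = 1.1 V. LSB = 1.1 V / 2^15 ≈ 33.57 µV.
code = ⌊(V_in − V_min)/LSB⌋ = ⌊(V_in − V_min) × 2^15 / range⌋
     = ⌊(0.3507146 − (0.12)) × 32768 / 1.1⌋ = ⌊0.2307146 × 32768/1.1⌋
     = ⌊6872.778⌋ = 6872.

6872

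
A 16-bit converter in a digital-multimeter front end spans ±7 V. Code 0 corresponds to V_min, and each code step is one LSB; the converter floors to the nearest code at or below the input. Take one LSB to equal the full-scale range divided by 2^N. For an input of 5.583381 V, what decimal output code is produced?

58904

Span: 7 V − (-7 V) = 14 V. LSB = 14 V / 2^16 ≈ 213.6 µV.
(V_in − V_min) × 2^16/range = (5.583381 − (-7)) × 65536/14 = 58904.604.
Floor → code = 58904.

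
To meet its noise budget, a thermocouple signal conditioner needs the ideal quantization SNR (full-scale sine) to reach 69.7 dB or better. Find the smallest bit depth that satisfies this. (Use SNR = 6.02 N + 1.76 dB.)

Required N = ⌈(69.7 − 1.76)/6.02⌉ = ⌈11.286⌉ = 12.

12 bits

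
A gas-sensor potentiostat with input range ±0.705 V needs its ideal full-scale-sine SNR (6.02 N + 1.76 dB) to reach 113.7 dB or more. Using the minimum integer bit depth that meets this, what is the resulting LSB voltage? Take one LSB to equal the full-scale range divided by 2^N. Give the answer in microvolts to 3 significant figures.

Range = 0.705 − (-0.705) = 1.41 V.
N ≥ (113.7 − 1.76)/6.02 = 18.595 → N_min = 19.
LSB = 1.41 V / 2^19 = 2.69 µV.

2.69 µV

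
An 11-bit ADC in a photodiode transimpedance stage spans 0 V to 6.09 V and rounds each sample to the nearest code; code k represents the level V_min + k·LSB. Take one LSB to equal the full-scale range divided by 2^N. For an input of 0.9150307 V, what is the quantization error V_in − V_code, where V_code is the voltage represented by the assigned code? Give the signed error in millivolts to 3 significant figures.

−0.848 mV

Range is 6.09 V. LSB = 6.09 V / 2^11 ≈ 2.974 mV.
Position in LSBs: (0.9150307 − (0)) × 2048/6.09 = 307.7148; rounding gives k = 308.
V_code = 0 + (308/2048) × 6.09 = 0.9158789063 V.
Error = V_in − V_code = 0.9150307 − (0.9158789063) = −0.848 mV.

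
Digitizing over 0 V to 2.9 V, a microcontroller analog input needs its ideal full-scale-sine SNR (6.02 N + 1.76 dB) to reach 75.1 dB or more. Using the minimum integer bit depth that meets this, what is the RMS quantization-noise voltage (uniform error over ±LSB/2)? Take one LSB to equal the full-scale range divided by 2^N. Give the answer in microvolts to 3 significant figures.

102 µV

Span = 2.9 V.
N ≥ (75.1 − 1.76)/6.02 = 12.183 → N_min = 13.
LSB = 2.9 V / 2^13 = 354.00 µV.
σ_q = LSB/√12 = 354.00 µV/3.4641 = 102 µV.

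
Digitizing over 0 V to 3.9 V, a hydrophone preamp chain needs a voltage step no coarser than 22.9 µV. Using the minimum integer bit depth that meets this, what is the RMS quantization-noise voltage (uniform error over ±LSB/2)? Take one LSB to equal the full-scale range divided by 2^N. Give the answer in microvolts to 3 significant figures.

4.29 µV

Range is 3.9 V.
Levels needed ≥ 3.9/22.9 µV = 170300. 2^18 = 262144 suffices, so N_min = 18.
LSB = 3.9 V / 2^18 = 14.877 µV.
RMS noise = LSB/√12 = 4.29 µV.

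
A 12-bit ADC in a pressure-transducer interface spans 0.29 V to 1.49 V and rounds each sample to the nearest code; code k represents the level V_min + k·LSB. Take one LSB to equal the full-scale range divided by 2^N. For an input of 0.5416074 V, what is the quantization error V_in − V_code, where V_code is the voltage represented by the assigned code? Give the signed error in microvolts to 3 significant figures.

Range = 1.49 − (0.29) = 1.2 V. LSB = 1.2 V / 2^12 ≈ 293.0 µV.
Position in LSBs: (0.5416074 − (0.29)) × 4096/1.2 = 858.8199; rounding gives k = 859.
V_code = V_min + k × range/2^12 = 0.29 + 859 × 1.2/4096 = 0.5416601563 V.
e = 0.5416074 − (0.5416601563) = −52.8 µV.

−52.8 µV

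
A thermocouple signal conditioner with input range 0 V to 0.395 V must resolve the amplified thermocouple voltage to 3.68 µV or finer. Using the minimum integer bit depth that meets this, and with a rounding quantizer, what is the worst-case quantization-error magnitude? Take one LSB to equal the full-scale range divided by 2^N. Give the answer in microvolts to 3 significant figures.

1.51 µV

Full-scale range = 0.395 V.
Required number of levels: 0.395/3.68 µV = 107340; smallest N with 2^N ≥ that is 17.
LSB = 0.395 V ÷ 2^17 = 0.395/131072 V = 3.0136 µV.
Half an LSB is 1.51 µV.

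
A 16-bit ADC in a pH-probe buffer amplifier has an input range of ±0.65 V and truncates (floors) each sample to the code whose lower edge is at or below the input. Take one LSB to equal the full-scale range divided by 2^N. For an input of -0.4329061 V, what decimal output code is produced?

Span: 0.65 V − (-0.65 V) = 1.3 V. LSB = 1.3 V / 2^16 ≈ 19.84 µV.
V_in − V_min = -0.4329061 − (-0.65) = 0.2170939 V.
Divide by LSB: 0.2170939 × 65536/1.3 = 10944.2045.
Truncating gives code 10944.

10944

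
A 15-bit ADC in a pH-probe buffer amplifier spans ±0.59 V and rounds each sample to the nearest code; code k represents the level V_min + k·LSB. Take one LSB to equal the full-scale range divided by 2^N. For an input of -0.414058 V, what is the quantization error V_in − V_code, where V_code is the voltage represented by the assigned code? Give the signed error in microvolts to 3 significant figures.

−6.49 µV

The full-scale span is 0.59 − (-0.59) = 1.18 V. LSB = 1.18 V / 2^15 ≈ 36.01 µV.
Position in LSBs: (-0.414058 − (-0.59)) × 32768/1.18 = 4885.8199; rounding gives k = 4886.
V_code = -0.59 + (4886/32768) × 1.18 = -0.41405151367 V.
V_in − V_code = -0.414058 − (-0.41405151367) = −6.49 µV.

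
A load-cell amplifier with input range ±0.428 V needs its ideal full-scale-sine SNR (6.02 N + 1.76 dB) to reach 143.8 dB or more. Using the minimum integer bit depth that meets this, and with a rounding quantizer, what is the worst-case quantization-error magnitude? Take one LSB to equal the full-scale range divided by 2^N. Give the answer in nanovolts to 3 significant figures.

25.5 nV

The full-scale span is 0.428 − (-0.428) = 0.856 V.
Solving 6.02 N ≥ 143.8 − 1.76: N ≥ 23.595. Round up → N = 24.
One LSB is 0.856 V / 16777216 = 51.022 nV.
|e|_max = LSB/2 = 25.5 nV.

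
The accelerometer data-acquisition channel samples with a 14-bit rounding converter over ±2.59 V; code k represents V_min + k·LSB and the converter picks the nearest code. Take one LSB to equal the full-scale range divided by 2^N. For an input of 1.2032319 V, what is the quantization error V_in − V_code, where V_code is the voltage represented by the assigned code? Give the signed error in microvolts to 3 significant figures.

−81.1 µV

The full-scale span is 2.59 − (-2.59) = 5.18 V. LSB = 5.18 V / 2^14 ≈ 316.2 µV.
(1.2032319 − (-2.59)) / LSB = 3.7932319 × 16384/5.18 = 11997.7435. Nearest integer: k = 11998.
Reconstructed level: -2.59 + 11998 × 5.18/16384 V = 1.2033129883 V.
Error = V_in − V_code = 1.2032319 − (1.2033129883) = −81.1 µV.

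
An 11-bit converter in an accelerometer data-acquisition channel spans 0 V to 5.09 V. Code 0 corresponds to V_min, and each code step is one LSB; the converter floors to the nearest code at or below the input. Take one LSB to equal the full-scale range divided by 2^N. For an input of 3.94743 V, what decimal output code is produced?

1588

V_FS = 5.09 V. LSB = 5.09 V / 2^11 ≈ 2.485 mV.
code = ⌊(V_in − V_min)/LSB⌋ = ⌊(V_in − V_min) × 2^11 / range⌋
     = ⌊(3.94743 − (0)) × 2048 / 5.09⌋ = ⌊3.94743 × 2048/5.09⌋
     = ⌊1588.278⌋ = 1588.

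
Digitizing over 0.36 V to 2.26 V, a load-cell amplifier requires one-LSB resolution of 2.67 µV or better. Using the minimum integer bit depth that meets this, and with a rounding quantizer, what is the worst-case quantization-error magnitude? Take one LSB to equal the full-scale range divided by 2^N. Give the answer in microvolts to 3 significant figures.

0.906 µV

The full-scale span is 2.26 − (0.36) = 1.9 V.
Required number of levels: 1.9/2.67 µV = 711610; smallest N with 2^N ≥ that is 20.
LSB = 1.9 V / 2^20 = 1.8120 µV.
Max error for round-to-nearest is LSB/2 = 0.906 µV.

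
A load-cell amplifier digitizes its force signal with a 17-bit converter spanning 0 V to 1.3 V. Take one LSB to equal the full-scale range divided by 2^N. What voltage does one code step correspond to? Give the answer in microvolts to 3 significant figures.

9.92 µV

Full-scale range = 1.3 V.
2^17 = 131072 levels.
Step size = 1.3/131072 V = 9.92 µV.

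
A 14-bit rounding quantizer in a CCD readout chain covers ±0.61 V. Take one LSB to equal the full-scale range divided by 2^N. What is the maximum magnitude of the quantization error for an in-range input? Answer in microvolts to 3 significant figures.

Range = 0.61 − (-0.61) = 1.22 V.
LSB = 1.22 V / 2^14 = 74.463 µV.
A rounding quantizer has |error| ≤ LSB/2 = 37.2 µV.

37.2 µV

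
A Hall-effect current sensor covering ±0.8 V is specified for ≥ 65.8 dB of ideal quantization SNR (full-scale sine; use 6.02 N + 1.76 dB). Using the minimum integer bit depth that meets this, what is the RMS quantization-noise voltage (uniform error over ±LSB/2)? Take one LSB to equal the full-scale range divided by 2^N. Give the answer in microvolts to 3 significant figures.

226 µV

Full-scale range = 0.8 V − (-0.8 V) = 1.6 V.
Solving 6.02 N ≥ 65.8 − 1.76: N ≥ 10.638. Round up → N = 11.
LSB = 1.6 V / 2^11 = 0.78125 mV.
σ_q = LSB/√12 = 0.78125 mV/3.4641 = 226 µV.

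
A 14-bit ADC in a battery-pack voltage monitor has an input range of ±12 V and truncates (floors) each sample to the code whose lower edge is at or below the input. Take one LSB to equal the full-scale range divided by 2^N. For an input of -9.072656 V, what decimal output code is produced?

1998

The full-scale span is 12 − (-12) = 24 V. LSB = 24 V / 2^14 ≈ 1.465 mV.
code = ⌊(V_in − V_min)/LSB⌋ = ⌊(V_in − V_min) × 2^14 / range⌋
     = ⌊(-9.072656 − (-12)) × 16384 / 24⌋ = ⌊2.927344 × 16384/24⌋
     = ⌊1998.400⌋ = 1998.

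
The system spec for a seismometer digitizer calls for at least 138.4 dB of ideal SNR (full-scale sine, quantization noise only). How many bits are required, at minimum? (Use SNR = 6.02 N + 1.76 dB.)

23 bits

6.02 N + 1.76 ≥ 138.4 gives N ≥ 22.698, so the minimum integer is 23.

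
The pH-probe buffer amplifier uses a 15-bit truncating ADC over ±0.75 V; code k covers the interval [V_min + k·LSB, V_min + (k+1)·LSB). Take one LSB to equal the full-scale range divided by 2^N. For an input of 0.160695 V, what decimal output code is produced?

19894

Span: 0.75 V − (-0.75 V) = 1.5 V. LSB = 1.5 V / 2^15 ≈ 45.78 µV.
V_in − V_min = 0.160695 − (-0.75) = 0.910695 V.
Divide by LSB: 0.910695 × 32768/1.5 = 19894.4358.
Truncating gives code 19894.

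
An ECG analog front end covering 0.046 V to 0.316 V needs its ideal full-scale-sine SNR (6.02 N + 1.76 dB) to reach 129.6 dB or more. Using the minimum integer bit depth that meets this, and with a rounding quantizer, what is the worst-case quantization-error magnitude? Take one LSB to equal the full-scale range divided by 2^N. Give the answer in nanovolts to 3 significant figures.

Span: 0.316 V − (0.046 V) = 0.27 V.
N ≥ (129.6 − 1.76)/6.02 = 21.236 → N_min = 22.
LSB = 0.27 V / 2^22 = 64.373 nV.
Max error for round-to-nearest is LSB/2 = 32.2 nV.

32.2 nV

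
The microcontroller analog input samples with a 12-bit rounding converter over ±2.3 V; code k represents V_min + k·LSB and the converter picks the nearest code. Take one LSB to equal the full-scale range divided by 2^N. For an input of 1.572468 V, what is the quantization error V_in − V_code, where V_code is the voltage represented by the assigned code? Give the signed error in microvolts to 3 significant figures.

Span: 2.3 V − (-2.3 V) = 4.6 V. LSB = 4.6 V / 2^12 ≈ 1.123 mV.
(1.572468 − (-2.3)) / LSB = 3.872468 × 4096/4.6 = 3448.1802. Nearest integer: k = 3448.
V_code = V_min + k × range/2^12 = -2.3 + 3448 × 4.6/4096 = 1.572265625 V.
Error = V_in − V_code = 1.572468 − (1.572265625) = +202 µV.

+202 µV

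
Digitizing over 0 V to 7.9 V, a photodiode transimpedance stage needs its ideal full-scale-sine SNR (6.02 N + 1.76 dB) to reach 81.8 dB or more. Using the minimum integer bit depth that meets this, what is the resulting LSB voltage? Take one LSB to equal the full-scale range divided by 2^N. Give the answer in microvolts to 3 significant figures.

482 µV

Range is 7.9 V.
6.02 N + 1.76 ≥ 81.8 gives N ≥ 13.296, so the minimum integer is 14.
LSB = 7.9 V ÷ 2^14 = 7.9/16384 V = 482 µV.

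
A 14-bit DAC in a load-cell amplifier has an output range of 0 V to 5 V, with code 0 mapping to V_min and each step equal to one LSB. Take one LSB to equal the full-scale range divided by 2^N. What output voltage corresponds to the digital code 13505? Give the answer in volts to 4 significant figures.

4.121 V

Full-scale range = 5 V. LSB = 5 V / 2^14.
Output = V_min + (13505/16384) × range = 0 + 0.824280 × 5 V
      = 0 V + 4.12140 V = 4.12140 V.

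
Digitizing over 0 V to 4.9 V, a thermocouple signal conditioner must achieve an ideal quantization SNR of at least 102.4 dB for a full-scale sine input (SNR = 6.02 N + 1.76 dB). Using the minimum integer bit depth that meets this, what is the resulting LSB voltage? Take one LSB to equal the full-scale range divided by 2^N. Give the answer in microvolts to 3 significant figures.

Span = 4.9 V.
Solving 6.02 N ≥ 102.4 − 1.76: N ≥ 16.718. Round up → N = 17.
Step size = 4.9/131072 V = 37.4 µV.

37.4 µV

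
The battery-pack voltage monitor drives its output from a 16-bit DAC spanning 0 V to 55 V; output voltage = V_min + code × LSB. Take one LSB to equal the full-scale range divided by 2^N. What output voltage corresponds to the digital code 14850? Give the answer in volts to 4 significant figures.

V_FS = 55 V. LSB = 55 V / 2^16.
V_out = 0 + 14850 × (55/65536) V
      = 0 V + 12.4626 V = 12.4626 V.

12.46 V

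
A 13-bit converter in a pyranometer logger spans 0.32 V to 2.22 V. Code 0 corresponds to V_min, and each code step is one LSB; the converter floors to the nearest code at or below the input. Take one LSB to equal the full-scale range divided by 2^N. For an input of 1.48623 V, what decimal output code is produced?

5028

The full-scale span is 2.22 − (0.32) = 1.9 V. LSB = 1.9 V / 2^13 ≈ 231.9 µV.
code = ⌊(V_in − V_min)/LSB⌋ = ⌊(V_in − V_min) × 2^13 / range⌋
     = ⌊(1.48623 − (0.32)) × 8192 / 1.9⌋ = ⌊1.16623 × 8192/1.9⌋
     = ⌊5028.293⌋ = 5028.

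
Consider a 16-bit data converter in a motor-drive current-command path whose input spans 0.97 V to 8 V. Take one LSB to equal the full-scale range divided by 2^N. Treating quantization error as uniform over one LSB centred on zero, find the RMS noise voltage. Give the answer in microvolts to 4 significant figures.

30.97 µV

Range = 8 − (0.97) = 7.03 V.
One LSB is 7.03 V / 65536 = 107.269 µV.
σ_q = LSB/√12 = 107.269 µV/3.4641 = 30.97 µV.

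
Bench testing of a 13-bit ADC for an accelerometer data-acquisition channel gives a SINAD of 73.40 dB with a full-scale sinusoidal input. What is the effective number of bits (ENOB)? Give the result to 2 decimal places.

ENOB = (73.40 − 1.76)/6.02 = 11.9003 bits.

11.90 bits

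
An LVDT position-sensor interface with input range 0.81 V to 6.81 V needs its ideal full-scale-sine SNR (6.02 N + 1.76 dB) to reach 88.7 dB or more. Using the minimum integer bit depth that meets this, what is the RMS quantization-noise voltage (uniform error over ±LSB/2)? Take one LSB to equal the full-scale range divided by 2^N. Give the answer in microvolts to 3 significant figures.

Full-scale range = 6.81 V − (0.81 V) = 6 V.
6.02 N + 1.76 ≥ 88.7 gives N ≥ 14.442, so the minimum integer is 15.
One LSB is 6 V / 32768 = 183.11 µV.
σ_q = LSB/√12 = 183.11 µV/3.4641 = 52.9 µV.

52.9 µV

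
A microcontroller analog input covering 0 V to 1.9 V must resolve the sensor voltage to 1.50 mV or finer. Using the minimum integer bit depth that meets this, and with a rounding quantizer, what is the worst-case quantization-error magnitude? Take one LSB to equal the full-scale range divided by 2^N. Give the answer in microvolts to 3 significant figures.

464 µV

Full-scale range = 1.9 V.
1.9 V / 1.50 mV = 1267. Since 2^10 = 1024 and 2^11 = 2048, N = 11.
One LSB is 1.9 V / 2048 = 0.92773 mV.
|e|_max = LSB/2 = 464 µV.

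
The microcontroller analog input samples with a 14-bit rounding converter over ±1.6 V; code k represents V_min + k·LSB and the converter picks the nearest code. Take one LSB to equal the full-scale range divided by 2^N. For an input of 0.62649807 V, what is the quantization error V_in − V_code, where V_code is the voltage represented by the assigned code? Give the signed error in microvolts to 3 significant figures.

−64.4 µV

Full-scale range = 1.6 V − (-1.6 V) = 3.2 V. LSB = 3.2 V / 2^14 ≈ 195.3 µV.
(0.62649807 − (-1.6)) / LSB = 2.22649807 × 16384/3.2 = 11399.6701. Nearest integer: k = 11400.
Reconstructed level: -1.6 + 11400 × 3.2/16384 V = 0.62656250000 V.
e = 0.62649807 − (0.62656250000) = −64.4 µV.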